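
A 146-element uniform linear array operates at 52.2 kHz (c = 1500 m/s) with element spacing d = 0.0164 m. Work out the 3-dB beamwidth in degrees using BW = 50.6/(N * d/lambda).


Step 1: lambda = 1500/52200 = 0.02874 m
Step 2: d/lambda = 0.0164/0.02874 = 0.5706
Step 3: BW = 50.6/(N * d/lambda) = 50.6/(146 * 0.5706) = 0.61

0.61 deg


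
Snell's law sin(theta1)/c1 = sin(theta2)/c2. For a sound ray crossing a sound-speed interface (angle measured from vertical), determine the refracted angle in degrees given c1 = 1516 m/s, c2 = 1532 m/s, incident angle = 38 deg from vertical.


sin(theta2) = (c2/c1)*sin(theta1) = (1532/1516)*sin(38 deg) = 0.62216
theta2 = arcsin(0.62216) = 38.47

38.47 deg


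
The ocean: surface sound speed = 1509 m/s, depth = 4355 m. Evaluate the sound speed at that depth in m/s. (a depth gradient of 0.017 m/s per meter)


1583.035 m/s


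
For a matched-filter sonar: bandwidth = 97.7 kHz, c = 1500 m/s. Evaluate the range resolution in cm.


0.77 cm


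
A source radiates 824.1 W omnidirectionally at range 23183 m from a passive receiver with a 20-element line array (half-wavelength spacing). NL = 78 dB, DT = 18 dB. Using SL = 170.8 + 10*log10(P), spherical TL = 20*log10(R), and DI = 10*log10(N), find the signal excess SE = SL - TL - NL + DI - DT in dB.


Step 1: SL = 170.8 + 10*log10(824.1) = 199.96 dB
Step 2: TL = 20*log10(23183) = 87.3 dB
Step 3: DI = 10*log10(20) = 13.01 dB
Step 4: SE = SL - TL - NL + DI - DT = 199.96 - 87.3 - 78 + 13.01 - 18 = 29.67

29.67 dB


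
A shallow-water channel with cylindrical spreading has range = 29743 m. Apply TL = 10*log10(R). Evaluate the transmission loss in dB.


TL = 10*log10(29743) = 44.73

44.73 dB


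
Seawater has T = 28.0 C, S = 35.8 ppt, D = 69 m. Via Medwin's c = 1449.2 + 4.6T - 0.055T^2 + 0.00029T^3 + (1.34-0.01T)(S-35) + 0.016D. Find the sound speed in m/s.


c = 1449.2 + 4.6*28.0 - 0.055*28.0^2 + 0.00029*28.0^3 + (1.34 - 0.01*28.0)*(35.8 - 35) + 0.016*69 = 1543.2

1543.2 m/s


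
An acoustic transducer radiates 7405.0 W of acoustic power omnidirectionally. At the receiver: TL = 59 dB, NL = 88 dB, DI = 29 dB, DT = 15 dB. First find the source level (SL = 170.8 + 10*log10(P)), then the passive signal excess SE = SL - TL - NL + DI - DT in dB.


Step 1: SL = 170.8 + 10*log10(7405.0) = 209.5 dB
Step 2: SE = SL - TL - NL + DI - DT = 209.5 - 59 - 88 + 29 - 15 = 76.5

76.5 dB


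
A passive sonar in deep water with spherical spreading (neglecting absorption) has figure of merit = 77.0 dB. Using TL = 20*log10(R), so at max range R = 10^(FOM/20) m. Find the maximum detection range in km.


7.08 km


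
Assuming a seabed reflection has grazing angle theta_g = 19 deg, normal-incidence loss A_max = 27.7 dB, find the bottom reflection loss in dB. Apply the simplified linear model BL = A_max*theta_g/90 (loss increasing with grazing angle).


5.85 dB


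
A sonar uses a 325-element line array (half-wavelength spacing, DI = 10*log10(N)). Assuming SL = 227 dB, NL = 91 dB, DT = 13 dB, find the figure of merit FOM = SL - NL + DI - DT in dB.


148.12 dB


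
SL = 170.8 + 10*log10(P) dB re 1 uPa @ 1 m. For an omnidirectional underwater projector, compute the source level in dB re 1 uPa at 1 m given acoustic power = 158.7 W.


192.81 dB


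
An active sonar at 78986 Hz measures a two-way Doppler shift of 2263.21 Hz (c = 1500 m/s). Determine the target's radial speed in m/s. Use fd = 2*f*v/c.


From fd = 2*f*v/c, v = c*fd/(2*f) = 1500 * 2263.21 / (2*78986) = 21.49

21.49 m/s


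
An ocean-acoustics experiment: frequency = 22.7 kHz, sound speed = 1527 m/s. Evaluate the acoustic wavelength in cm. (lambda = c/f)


lambda = c/f = 1527 / 22700 = 0.0673 m = 6.73 cm

6.73 cm


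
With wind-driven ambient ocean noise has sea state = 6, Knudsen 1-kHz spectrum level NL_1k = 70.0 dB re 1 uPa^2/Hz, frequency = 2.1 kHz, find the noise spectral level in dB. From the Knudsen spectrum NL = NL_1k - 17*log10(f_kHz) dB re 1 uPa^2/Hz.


NL = NL_1k - 17*log10(f_kHz) = 70.0 - 17*log10(2.1) = 70.0 - (5.48) = 64.52

64.52 dB


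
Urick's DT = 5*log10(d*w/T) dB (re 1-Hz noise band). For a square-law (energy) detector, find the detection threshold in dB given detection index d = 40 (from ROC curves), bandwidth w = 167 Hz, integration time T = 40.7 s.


DT = 5*log10(d*w/T) = 5*log10(40 * 167 / 40.7) = 5*log10(164.13) = 11.08

11.08 dB


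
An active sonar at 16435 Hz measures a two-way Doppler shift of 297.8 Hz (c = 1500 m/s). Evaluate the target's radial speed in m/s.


13.59 m/s


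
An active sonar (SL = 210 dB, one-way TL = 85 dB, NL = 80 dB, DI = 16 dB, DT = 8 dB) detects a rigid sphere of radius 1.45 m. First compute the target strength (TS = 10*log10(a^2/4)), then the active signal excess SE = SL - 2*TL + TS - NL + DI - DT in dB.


Step 1: TS = 10*log10(1.45^2/4) = -2.79 dB
Step 2: SE = SL - 2*TL + TS - NL + DI - DT = 210 - 2*85 + (-2.79) - 80 + 16 - 8 = -34.79

-34.79 dB


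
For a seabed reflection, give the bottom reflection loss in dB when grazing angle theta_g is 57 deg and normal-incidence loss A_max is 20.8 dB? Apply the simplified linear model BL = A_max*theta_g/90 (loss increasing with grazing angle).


BL = A_max * theta_g / 90 = 20.8 * 57 / 90 = 13.17

13.17 dB


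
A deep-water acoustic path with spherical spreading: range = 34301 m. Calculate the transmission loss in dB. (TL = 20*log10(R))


90.71 dB


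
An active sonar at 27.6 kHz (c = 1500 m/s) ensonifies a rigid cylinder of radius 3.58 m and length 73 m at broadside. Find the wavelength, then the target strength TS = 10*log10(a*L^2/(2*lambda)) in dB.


Step 1: lambda = c/f = 1500/27600 = 0.05435 m
Step 2: TS = 10*log10(a*L^2/(2*lambda)) = 10*log10(3.58*73^2/(2*0.05435)) = 52.44

52.44 dB


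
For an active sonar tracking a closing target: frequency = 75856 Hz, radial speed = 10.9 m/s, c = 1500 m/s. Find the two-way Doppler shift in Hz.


fd = 2*f*v/c = 2 * 75856 * 10.9 / 1500 = 1102.44

1102.44 Hz


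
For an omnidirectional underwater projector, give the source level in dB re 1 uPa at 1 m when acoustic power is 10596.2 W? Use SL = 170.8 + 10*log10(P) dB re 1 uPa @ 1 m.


SL = 170.8 + 10*log10(10596.2) = 170.8 + 40.25 = 211.05

211.05 dB


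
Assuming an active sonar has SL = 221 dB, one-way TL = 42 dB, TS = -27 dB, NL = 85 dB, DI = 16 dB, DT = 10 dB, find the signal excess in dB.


31 dB


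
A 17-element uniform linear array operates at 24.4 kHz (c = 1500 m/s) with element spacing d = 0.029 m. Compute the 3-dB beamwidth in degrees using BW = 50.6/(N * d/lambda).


Step 1: lambda = 1500/24400 = 0.06148 m
Step 2: d/lambda = 0.029/0.06148 = 0.4717
Step 3: BW = 50.6/(N * d/lambda) = 50.6/(17 * 0.4717) = 6.31

6.31 deg


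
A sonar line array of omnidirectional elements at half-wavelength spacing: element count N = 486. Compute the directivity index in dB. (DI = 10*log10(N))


DI = 10*log10(486) = 26.87

26.87 dB


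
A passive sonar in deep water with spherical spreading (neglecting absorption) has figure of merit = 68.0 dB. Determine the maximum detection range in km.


At max range FOM = TL, so 20*log10(R) = 68.0
R = 10^(68.0/20) = 2511.89 m = 2.51 km

2.51 km


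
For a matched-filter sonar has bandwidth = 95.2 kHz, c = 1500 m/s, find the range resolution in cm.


dR = c/(2*BW) = 1500 / (2 * 95.2e3) = 0.0079 m = 0.79 cm

0.79 cm


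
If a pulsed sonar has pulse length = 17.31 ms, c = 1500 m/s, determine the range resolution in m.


12.9825 m


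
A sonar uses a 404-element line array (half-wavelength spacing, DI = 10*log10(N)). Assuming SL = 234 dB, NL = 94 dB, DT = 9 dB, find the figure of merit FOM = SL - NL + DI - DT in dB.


157.06 dB


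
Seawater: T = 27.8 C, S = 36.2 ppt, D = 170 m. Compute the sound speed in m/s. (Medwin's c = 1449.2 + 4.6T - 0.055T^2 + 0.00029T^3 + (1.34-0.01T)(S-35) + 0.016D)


c = 1449.2 + 4.6*27.8 - 0.055*27.8^2 + 0.00029*27.8^3 + (1.34 - 0.01*27.8)*(36.2 - 35) + 0.016*170 = 1544.8

1544.8 m/s


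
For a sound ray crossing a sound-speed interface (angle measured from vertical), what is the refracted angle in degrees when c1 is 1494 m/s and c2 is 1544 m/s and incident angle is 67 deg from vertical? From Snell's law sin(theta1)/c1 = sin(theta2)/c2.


72.05 deg


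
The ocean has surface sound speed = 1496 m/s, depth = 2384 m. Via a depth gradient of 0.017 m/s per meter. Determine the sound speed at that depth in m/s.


c = 1496 + 0.017 * 2384 = 1536.528

1536.528 m/s


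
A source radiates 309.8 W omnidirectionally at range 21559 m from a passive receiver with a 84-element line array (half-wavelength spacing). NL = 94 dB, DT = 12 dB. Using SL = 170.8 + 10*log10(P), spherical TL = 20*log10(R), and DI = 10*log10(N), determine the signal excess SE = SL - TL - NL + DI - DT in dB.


22.28 dB


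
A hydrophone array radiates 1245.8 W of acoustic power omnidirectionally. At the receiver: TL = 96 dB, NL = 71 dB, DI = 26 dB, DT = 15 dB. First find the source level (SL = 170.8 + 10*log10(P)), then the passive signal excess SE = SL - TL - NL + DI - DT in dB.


Step 1: SL = 170.8 + 10*log10(1245.8) = 201.75 dB
Step 2: SE = SL - TL - NL + DI - DT = 201.75 - 96 - 71 + 26 - 15 = 45.75

45.75 dB


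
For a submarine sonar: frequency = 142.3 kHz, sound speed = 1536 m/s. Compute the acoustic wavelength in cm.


lambda = c/f = 1536 / 142300 = 0.0108 m = 1.08 cm

1.08 cm


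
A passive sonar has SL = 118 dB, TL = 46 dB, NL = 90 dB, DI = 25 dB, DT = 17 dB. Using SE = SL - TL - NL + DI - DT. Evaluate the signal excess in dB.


SE = SL - TL - NL + DI - DT = 118 - 46 - 90 + 25 - 17 = -10

-10 dB


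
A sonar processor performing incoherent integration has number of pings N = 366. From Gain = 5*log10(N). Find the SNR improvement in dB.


Gain = 5*log10(366) = 12.82

12.82 dB


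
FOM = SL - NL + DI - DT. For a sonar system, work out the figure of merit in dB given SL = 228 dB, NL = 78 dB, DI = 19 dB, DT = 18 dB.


FOM = SL - NL + DI - DT = 228 - 78 + 19 - 18 = 151

151 dB


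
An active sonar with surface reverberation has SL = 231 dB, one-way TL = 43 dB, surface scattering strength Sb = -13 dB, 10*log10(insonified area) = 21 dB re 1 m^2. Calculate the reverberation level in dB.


153 dB


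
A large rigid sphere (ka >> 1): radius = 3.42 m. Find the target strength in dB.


4.66 dB


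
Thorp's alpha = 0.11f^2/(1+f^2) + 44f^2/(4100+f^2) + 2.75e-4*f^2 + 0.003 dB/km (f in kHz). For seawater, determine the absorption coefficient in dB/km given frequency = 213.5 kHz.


f^2 = 45582.25
alpha = 0.11*45582.25/(1+45582.25) + 44*45582.25/(4100+45582.25) + 2.75e-4*45582.25 + 0.003 = 53.017

53.017 dB/km


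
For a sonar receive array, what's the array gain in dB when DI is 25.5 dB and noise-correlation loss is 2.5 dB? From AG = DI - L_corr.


AG = DI - L_corr = 25.5 - 2.5 = 23.0

23.0 dB


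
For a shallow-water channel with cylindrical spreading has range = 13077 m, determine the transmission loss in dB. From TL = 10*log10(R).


TL = 10*log10(13077) = 41.17

41.17 dB


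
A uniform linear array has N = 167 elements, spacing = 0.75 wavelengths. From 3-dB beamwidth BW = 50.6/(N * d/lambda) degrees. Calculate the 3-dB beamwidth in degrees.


BW = 50.6 / (167 * 0.75) = 50.6 / 125.25 = 0.4

0.4 deg


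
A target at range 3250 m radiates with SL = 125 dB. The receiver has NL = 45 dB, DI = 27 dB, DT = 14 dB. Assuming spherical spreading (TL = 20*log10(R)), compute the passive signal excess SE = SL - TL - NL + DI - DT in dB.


Step 1: TL = 20*log10(3250) = 70.24 dB
Step 2: SE = 125 - 70.24 - 45 + 27 - 14 = 22.76

22.76 dB


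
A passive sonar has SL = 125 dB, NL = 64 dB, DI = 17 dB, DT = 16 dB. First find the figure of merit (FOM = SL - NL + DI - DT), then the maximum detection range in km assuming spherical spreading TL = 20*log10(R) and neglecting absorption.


Step 1: FOM = SL - NL + DI - DT = 125 - 64 + 17 - 16 = 62 dB
Step 2: at max range FOM = TL = 20*log10(R), so R = 10^(62/20) = 1258.93 m = 1.26 km

1.26 km


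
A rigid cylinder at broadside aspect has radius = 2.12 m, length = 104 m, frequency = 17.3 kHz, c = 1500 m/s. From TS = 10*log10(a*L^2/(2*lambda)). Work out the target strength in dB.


lambda = 1500/17300 = 0.08671 m
TS = 10*log10(2.12*104^2/(2*0.08671)) = 51.21

51.21 dB


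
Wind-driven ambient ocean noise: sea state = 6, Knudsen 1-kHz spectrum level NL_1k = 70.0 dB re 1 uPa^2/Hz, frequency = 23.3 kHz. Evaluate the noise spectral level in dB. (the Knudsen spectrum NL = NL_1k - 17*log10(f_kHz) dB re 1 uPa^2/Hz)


NL = NL_1k - 17*log10(f_kHz) = 70.0 - 17*log10(23.3) = 70.0 - (23.25) = 46.75

46.75 dB


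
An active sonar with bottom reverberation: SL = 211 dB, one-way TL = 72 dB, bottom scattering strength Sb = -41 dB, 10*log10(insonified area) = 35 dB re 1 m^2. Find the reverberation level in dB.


RL = SL - 2*TL + Sb + 10*log10(A) = 211 - 2*72 + (-41) + 35 = 61

61 dB


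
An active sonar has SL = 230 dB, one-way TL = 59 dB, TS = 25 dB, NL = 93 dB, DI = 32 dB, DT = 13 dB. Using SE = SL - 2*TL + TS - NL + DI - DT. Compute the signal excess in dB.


SE = SL - 2*TL + TS - NL + DI - DT = 230 - 2*59 + (25) - 93 + 32 - 13 = 63

63 dB


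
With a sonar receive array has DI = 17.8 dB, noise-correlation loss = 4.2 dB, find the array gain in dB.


AG = DI - L_corr = 17.8 - 4.2 = 13.6

13.6 dB


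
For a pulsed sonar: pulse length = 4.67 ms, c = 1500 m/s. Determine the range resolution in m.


3.5025 m


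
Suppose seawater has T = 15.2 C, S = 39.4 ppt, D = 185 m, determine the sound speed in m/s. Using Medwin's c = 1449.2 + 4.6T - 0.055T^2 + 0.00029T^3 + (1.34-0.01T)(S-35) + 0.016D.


1515.62 m/s


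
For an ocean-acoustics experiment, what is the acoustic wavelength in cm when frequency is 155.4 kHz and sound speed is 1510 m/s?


lambda = c/f = 1510 / 155400 = 0.0097 m = 0.97 cm

0.97 cm


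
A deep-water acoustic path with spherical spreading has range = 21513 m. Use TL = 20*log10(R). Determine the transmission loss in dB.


TL = 20*log10(21513) = 86.65

86.65 dB


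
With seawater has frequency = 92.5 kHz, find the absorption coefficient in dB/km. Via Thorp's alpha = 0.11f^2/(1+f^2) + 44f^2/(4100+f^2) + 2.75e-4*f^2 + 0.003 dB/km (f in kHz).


f^2 = 8556.25
alpha = 0.11*8556.25/(1+8556.25) + 44*8556.25/(4100+8556.25) + 2.75e-4*8556.25 + 0.003 = 32.212

32.212 dB/km


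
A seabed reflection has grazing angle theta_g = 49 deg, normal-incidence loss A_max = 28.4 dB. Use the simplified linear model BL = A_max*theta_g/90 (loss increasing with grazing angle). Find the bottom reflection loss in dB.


BL = A_max * theta_g / 90 = 28.4 * 49 / 90 = 15.46

15.46 dB


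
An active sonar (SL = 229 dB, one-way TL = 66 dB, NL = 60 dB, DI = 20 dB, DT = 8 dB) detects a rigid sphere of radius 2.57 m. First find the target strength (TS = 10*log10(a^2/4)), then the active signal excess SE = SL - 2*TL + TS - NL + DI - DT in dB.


Step 1: TS = 10*log10(2.57^2/4) = 2.18 dB
Step 2: SE = SL - 2*TL + TS - NL + DI - DT = 229 - 2*66 + (2.18) - 60 + 20 - 8 = 51.18

51.18 dB


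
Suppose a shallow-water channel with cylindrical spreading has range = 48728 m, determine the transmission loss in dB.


TL = 10*log10(48728) = 46.88

46.88 dB


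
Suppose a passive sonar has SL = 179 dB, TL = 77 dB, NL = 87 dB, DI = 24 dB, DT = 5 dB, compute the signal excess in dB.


34 dB


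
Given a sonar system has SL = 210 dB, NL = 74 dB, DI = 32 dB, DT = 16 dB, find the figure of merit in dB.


152 dB


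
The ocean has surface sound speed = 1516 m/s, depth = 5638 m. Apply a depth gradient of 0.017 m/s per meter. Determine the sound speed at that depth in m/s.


c = 1516 + 0.017 * 5638 = 1611.846

1611.846 m/s


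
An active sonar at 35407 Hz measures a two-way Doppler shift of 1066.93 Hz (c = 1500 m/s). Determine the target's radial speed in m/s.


From fd = 2*f*v/c, v = c*fd/(2*f) = 1500 * 1066.93 / (2*35407) = 22.6

22.6 m/s


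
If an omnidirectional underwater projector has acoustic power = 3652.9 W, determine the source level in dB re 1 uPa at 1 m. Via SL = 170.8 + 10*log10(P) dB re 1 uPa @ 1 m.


206.43 dB


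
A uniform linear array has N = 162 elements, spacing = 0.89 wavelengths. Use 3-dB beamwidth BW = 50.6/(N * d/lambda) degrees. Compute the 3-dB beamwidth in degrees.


0.35 deg


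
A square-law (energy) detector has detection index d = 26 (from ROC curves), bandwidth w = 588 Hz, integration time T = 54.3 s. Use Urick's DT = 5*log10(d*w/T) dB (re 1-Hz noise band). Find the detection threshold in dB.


DT = 5*log10(d*w/T) = 5*log10(26 * 588 / 54.3) = 5*log10(281.55) = 12.25

12.25 dB


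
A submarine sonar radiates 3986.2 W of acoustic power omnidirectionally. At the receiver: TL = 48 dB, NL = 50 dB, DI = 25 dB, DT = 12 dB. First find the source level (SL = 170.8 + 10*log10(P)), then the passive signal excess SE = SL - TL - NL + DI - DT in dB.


Step 1: SL = 170.8 + 10*log10(3986.2) = 206.81 dB
Step 2: SE = SL - TL - NL + DI - DT = 206.81 - 48 - 50 + 25 - 12 = 121.81

121.81 dB


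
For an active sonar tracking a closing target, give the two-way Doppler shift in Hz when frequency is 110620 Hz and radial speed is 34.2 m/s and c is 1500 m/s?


fd = 2*f*v/c = 2 * 110620 * 34.2 / 1500 = 5044.27

5044.27 Hz


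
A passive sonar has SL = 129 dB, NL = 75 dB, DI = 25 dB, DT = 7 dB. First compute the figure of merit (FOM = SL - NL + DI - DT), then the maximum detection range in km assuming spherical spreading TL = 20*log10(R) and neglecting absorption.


Step 1: FOM = SL - NL + DI - DT = 129 - 75 + 25 - 7 = 72 dB
Step 2: at max range FOM = TL = 20*log10(R), so R = 10^(72/20) = 3981.07 m = 3.98 km

3.98 km


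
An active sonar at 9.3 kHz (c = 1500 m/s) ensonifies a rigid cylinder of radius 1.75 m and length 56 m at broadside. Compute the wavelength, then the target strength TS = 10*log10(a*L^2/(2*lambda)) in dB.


Step 1: lambda = c/f = 1500/9300 = 0.16129 m
Step 2: TS = 10*log10(a*L^2/(2*lambda)) = 10*log10(1.75*56^2/(2*0.16129)) = 42.31

42.31 dB


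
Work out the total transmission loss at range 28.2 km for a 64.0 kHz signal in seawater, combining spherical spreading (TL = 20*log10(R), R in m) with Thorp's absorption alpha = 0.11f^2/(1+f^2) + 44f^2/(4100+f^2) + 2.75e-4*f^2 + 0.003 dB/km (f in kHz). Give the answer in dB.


Step 1 (Thorp): alpha = 0.11*4096.0/(1+4096.0) + 44*4096.0/(4100+4096.0) + 2.75e-4*4096.0 + 0.003 = 23.2286 dB/km
Step 2: TL_spread = 20*log10(28200) = 89.0 dB
Step 3: TL_abs = alpha*R = 23.2286 * 28.2 = 655.05 dB
Step 4: TL_total = 89.0 + 655.05 = 744.05

744.05 dB


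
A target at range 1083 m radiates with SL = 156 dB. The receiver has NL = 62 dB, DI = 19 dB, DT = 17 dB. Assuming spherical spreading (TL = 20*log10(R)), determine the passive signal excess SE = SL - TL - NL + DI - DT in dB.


35.31 dB


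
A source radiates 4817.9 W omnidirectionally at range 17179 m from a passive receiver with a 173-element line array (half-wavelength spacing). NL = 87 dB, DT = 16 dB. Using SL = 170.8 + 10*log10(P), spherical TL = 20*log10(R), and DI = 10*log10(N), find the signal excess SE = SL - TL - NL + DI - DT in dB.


42.31 dB


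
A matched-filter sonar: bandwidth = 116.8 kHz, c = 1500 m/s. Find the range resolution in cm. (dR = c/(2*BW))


0.64 cm


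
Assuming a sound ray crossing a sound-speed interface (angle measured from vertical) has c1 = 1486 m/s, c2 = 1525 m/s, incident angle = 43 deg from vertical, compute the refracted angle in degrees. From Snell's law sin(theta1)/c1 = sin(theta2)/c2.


44.42 deg


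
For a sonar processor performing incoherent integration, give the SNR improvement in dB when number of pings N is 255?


Gain = 5*log10(255) = 12.03

12.03 dB


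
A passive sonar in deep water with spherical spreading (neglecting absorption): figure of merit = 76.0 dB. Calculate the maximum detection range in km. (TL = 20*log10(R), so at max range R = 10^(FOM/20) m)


At max range FOM = TL, so 20*log10(R) = 76.0
R = 10^(76.0/20) = 6309.57 m = 6.31 km

6.31 km


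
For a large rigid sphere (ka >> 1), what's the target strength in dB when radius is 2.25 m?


TS = 10*log10(2.25^2 / 4) = 10*log10(1.265625) = 1.02

1.02 dB


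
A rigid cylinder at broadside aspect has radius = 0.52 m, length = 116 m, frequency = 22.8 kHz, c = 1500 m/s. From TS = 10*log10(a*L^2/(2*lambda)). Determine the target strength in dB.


lambda = 1500/22800 = 0.06579 m
TS = 10*log10(0.52*116^2/(2*0.06579)) = 47.26

47.26 dB


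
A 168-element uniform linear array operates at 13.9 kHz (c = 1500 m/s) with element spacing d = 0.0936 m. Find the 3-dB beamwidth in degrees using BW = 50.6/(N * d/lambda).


0.35 deg


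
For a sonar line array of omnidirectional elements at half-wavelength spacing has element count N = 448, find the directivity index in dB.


DI = 10*log10(448) = 26.51

26.51 dB


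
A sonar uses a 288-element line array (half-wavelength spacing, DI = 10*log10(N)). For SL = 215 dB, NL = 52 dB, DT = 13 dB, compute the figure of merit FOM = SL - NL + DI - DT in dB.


Step 1: DI = 10*log10(288) = 24.59 dB
Step 2: FOM = SL - NL + DI - DT = 215 - 52 + 24.59 - 13 = 174.59

174.59 dB


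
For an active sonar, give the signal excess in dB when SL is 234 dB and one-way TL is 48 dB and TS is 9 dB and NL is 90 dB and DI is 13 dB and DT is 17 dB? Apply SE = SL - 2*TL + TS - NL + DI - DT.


SE = SL - 2*TL + TS - NL + DI - DT = 234 - 2*48 + (9) - 90 + 13 - 17 = 53

53 dB


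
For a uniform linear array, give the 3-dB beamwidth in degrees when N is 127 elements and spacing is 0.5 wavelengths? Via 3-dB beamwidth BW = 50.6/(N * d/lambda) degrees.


BW = 50.6 / (127 * 0.5) = 50.6 / 63.5 = 0.8

0.8 deg


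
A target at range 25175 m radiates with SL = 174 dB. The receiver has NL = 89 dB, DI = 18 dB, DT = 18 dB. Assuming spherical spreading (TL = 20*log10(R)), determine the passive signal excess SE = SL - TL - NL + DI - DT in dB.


Step 1: TL = 20*log10(25175) = 88.02 dB
Step 2: SE = 174 - 88.02 - 89 + 18 - 18 = -3.02

-3.02 dB


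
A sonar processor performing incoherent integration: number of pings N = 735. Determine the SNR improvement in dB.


14.33 dB


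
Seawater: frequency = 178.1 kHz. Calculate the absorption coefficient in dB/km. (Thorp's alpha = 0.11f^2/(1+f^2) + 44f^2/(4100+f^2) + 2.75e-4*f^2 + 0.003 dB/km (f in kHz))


f^2 = 31719.61
alpha = 0.11*31719.61/(1+31719.61) + 44*31719.61/(4100+31719.61) + 2.75e-4*31719.61 + 0.003 = 47.8

47.8 dB/km


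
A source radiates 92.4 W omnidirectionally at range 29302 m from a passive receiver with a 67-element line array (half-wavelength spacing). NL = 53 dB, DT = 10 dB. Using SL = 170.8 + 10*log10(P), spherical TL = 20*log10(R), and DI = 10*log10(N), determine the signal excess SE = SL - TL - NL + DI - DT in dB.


Step 1: SL = 170.8 + 10*log10(92.4) = 190.46 dB
Step 2: TL = 20*log10(29302) = 89.34 dB
Step 3: DI = 10*log10(67) = 18.26 dB
Step 4: SE = SL - TL - NL + DI - DT = 190.46 - 89.34 - 53 + 18.26 - 10 = 56.38

56.38 dB


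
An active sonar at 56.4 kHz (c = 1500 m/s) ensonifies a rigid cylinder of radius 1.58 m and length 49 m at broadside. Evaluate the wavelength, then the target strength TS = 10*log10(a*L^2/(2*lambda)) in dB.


Step 1: lambda = c/f = 1500/56400 = 0.0266 m
Step 2: TS = 10*log10(a*L^2/(2*lambda)) = 10*log10(1.58*49^2/(2*0.0266)) = 48.53

48.53 dB


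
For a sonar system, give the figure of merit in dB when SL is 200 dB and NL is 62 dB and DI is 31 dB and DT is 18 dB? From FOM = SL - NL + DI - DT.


FOM = SL - NL + DI - DT = 200 - 62 + 31 - 18 = 151

151 dB


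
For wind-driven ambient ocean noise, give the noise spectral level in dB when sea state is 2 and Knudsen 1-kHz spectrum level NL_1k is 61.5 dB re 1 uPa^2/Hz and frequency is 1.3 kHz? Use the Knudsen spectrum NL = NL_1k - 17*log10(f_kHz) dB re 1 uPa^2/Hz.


NL = NL_1k - 17*log10(f_kHz) = 61.5 - 17*log10(1.3) = 61.5 - (1.94) = 59.56

59.56 dB


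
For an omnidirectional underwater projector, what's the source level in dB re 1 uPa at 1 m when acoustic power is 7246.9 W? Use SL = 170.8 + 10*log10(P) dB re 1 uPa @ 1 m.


209.4 dB


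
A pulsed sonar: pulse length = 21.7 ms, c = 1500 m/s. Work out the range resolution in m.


dR = c*tau/2 = 1500 * 21.7e-3 / 2 = 16.275

16.275 m


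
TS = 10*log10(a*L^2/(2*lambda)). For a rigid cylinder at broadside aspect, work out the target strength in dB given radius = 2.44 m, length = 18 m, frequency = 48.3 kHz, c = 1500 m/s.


lambda = 1500/48300 = 0.03106 m
TS = 10*log10(2.44*18^2/(2*0.03106)) = 41.05

41.05 dB


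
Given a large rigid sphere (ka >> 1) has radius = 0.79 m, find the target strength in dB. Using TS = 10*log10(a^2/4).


TS = 10*log10(0.79^2 / 4) = 10*log10(0.156025) = -8.07

-8.07 dB


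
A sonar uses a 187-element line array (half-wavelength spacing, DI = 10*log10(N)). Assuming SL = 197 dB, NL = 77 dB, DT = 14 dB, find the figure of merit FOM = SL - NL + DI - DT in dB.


Step 1: DI = 10*log10(187) = 22.72 dB
Step 2: FOM = SL - NL + DI - DT = 197 - 77 + 22.72 - 14 = 128.72

128.72 dB


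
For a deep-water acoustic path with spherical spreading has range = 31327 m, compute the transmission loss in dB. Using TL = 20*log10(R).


TL = 20*log10(31327) = 89.92

89.92 dB


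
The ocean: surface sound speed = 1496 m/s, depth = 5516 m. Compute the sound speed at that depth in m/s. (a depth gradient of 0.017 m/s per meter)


c = 1496 + 0.017 * 5516 = 1589.772

1589.772 m/s


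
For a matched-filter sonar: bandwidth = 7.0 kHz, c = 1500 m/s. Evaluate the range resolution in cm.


dR = c/(2*BW) = 1500 / (2 * 7.0e3) = 0.1071 m = 10.71 cm

10.71 cm


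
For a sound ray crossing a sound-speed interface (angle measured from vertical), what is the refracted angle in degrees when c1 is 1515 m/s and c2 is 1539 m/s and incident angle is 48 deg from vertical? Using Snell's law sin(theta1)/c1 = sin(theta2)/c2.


sin(theta2) = (c2/c1)*sin(theta1) = (1539/1515)*sin(48 deg) = 0.75492
theta2 = arcsin(0.75492) = 49.02

49.02 deg


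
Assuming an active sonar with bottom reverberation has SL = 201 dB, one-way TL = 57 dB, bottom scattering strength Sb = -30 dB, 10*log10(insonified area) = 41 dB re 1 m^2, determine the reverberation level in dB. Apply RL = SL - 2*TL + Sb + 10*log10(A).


RL = SL - 2*TL + Sb + 10*log10(A) = 201 - 2*57 + (-30) + 41 = 98

98 dB


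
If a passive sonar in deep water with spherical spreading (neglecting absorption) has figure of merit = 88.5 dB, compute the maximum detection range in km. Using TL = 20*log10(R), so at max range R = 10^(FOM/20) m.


26.61 km


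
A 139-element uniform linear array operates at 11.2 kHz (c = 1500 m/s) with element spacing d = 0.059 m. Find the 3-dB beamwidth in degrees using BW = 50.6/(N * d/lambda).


Step 1: lambda = 1500/11200 = 0.13393 m
Step 2: d/lambda = 0.059/0.13393 = 0.4405
Step 3: BW = 50.6/(N * d/lambda) = 50.6/(139 * 0.4405) = 0.83

0.83 deg


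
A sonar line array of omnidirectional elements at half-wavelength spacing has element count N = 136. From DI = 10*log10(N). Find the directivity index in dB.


21.34 dB


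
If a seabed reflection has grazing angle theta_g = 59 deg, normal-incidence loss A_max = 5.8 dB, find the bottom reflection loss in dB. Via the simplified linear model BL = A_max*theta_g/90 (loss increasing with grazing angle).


BL = A_max * theta_g / 90 = 5.8 * 59 / 90 = 3.8

3.8 dB


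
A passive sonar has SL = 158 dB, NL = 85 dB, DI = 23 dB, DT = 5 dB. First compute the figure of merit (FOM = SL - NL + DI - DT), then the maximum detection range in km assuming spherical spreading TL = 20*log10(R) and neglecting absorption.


Step 1: FOM = SL - NL + DI - DT = 158 - 85 + 23 - 5 = 91 dB
Step 2: at max range FOM = TL = 20*log10(R), so R = 10^(91/20) = 35481.34 m = 35.48 km

35.48 km


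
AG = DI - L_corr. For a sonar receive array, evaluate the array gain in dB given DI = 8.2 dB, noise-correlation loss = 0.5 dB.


AG = DI - L_corr = 8.2 - 0.5 = 7.7

7.7 dB


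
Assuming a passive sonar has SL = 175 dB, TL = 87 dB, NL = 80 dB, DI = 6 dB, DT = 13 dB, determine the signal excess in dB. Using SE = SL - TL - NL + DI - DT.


SE = SL - TL - NL + DI - DT = 175 - 87 - 80 + 6 - 13 = 1

1 dB


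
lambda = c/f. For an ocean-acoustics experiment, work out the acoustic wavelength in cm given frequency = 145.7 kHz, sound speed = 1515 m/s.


lambda = c/f = 1515 / 145700 = 0.0104 m = 1.04 cm

1.04 cm


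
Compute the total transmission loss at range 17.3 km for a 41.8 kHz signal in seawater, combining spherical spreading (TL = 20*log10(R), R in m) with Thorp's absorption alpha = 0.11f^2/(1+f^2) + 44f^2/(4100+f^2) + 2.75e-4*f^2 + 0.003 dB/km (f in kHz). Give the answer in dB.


322.48 dB


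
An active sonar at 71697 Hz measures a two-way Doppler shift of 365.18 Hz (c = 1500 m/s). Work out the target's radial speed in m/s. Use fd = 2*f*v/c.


From fd = 2*f*v/c, v = c*fd/(2*f) = 1500 * 365.18 / (2*71697) = 3.82

3.82 m/s


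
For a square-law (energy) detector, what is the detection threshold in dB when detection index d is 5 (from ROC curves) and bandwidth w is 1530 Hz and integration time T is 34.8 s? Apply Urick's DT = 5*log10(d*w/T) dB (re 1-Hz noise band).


DT = 5*log10(d*w/T) = 5*log10(5 * 1530 / 34.8) = 5*log10(219.83) = 11.71

11.71 dB


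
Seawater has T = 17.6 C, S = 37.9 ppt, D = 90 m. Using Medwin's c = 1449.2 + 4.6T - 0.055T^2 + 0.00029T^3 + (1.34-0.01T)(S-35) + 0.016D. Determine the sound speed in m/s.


c = 1449.2 + 4.6*17.6 - 0.055*17.6^2 + 0.00029*17.6^3 + (1.34 - 0.01*17.6)*(37.9 - 35) + 0.016*90 = 1519.52

1519.52 m/s


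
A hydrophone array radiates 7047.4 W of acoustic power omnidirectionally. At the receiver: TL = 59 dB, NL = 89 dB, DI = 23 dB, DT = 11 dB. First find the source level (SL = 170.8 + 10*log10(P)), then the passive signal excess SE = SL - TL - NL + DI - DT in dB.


Step 1: SL = 170.8 + 10*log10(7047.4) = 209.28 dB
Step 2: SE = SL - TL - NL + DI - DT = 209.28 - 59 - 89 + 23 - 11 = 73.28

73.28 dB


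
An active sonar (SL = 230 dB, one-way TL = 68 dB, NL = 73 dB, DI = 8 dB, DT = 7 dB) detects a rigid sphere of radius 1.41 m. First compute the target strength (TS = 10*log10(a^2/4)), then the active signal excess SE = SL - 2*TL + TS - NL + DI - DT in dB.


Step 1: TS = 10*log10(1.41^2/4) = -3.04 dB
Step 2: SE = SL - 2*TL + TS - NL + DI - DT = 230 - 2*68 + (-3.04) - 73 + 8 - 7 = 18.96

18.96 dB


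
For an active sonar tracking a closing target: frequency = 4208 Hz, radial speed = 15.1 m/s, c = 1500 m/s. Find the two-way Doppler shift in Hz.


fd = 2*f*v/c = 2 * 4208 * 15.1 / 1500 = 84.72

84.72 Hz


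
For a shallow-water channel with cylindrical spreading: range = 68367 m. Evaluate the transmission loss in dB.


48.35 dB


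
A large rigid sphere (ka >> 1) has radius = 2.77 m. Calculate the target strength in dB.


2.83 dB


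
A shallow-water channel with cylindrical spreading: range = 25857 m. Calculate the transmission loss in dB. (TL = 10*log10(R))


TL = 10*log10(25857) = 44.13

44.13 dB


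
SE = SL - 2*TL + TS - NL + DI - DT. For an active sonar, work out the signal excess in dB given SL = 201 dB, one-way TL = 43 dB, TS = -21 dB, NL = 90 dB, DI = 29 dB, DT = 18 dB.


SE = SL - 2*TL + TS - NL + DI - DT = 201 - 2*43 + (-21) - 90 + 29 - 18 = 15

15 dB


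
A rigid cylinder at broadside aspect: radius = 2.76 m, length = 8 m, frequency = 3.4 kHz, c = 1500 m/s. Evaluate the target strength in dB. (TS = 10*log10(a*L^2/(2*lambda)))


lambda = 1500/3400 = 0.44118 m
TS = 10*log10(2.76*8^2/(2*0.44118)) = 23.01

23.01 dB


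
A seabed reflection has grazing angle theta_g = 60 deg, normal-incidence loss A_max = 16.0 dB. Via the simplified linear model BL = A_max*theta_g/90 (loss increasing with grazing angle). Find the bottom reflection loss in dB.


10.67 dB


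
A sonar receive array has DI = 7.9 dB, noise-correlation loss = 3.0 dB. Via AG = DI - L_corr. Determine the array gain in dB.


AG = DI - L_corr = 7.9 - 3.0 = 4.9

4.9 dB


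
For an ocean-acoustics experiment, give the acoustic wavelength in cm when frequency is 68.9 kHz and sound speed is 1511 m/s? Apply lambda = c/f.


2.19 cm


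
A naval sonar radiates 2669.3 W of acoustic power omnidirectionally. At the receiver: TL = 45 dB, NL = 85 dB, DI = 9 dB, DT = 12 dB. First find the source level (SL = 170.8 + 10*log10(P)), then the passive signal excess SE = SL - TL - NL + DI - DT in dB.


Step 1: SL = 170.8 + 10*log10(2669.3) = 205.06 dB
Step 2: SE = SL - TL - NL + DI - DT = 205.06 - 45 - 85 + 9 - 12 = 72.06

72.06 dB


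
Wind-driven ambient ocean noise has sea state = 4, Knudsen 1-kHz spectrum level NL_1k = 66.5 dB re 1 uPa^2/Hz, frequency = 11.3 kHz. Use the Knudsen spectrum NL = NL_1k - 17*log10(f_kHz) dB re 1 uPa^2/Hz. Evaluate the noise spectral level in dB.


NL = NL_1k - 17*log10(f_kHz) = 66.5 - 17*log10(11.3) = 66.5 - (17.9) = 48.6

48.6 dB


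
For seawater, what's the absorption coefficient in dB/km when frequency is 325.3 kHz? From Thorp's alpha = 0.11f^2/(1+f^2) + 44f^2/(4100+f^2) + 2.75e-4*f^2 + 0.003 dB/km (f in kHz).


71.572 dB/km


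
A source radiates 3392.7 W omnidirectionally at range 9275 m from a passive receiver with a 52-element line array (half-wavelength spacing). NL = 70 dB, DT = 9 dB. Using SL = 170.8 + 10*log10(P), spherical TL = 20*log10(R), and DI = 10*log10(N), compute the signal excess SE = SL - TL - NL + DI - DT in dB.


64.92 dB


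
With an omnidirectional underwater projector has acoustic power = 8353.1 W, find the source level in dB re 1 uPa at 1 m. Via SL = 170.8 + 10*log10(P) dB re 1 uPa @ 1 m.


210.02 dB


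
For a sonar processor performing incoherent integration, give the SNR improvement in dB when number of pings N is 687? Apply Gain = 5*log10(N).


Gain = 5*log10(687) = 14.18

14.18 dB


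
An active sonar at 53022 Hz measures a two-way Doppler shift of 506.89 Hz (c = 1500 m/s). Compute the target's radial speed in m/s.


From fd = 2*f*v/c, v = c*fd/(2*f) = 1500 * 506.89 / (2*53022) = 7.17

7.17 m/s


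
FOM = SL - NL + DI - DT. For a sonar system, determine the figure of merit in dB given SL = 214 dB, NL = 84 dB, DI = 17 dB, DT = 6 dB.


FOM = SL - NL + DI - DT = 214 - 84 + 17 - 6 = 141

141 dB


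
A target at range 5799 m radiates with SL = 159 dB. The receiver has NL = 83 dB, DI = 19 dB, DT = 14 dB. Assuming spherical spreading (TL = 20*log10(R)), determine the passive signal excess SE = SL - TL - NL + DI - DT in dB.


5.73 dB


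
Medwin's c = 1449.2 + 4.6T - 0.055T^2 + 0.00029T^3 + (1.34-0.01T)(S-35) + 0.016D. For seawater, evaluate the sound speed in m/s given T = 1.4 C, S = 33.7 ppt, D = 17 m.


c = 1449.2 + 4.6*1.4 - 0.055*1.4^2 + 0.00029*1.4^3 + (1.34 - 0.01*1.4)*(33.7 - 35) + 0.016*17 = 1454.08

1454.08 m/s


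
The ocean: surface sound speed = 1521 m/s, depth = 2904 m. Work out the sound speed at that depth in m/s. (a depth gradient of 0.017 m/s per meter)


c = 1521 + 0.017 * 2904 = 1570.368

1570.368 m/s


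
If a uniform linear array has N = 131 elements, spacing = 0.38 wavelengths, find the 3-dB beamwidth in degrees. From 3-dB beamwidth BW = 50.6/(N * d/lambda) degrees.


BW = 50.6 / (131 * 0.38) = 50.6 / 49.78 = 1.02

1.02 deg


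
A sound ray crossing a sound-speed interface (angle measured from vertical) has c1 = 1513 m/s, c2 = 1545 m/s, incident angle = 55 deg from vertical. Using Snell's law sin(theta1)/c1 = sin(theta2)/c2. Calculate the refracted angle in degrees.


sin(theta2) = (c2/c1)*sin(theta1) = (1545/1513)*sin(55 deg) = 0.83648
theta2 = arcsin(0.83648) = 56.77

56.77 deg


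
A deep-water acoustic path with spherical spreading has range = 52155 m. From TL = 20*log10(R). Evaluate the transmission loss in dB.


TL = 20*log10(52155) = 94.35

94.35 dB


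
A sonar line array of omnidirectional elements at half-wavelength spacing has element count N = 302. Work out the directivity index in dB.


DI = 10*log10(302) = 24.8

24.8 dB


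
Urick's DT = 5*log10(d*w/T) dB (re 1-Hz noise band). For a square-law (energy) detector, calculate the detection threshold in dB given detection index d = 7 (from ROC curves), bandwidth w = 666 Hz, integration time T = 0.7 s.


19.12 dB


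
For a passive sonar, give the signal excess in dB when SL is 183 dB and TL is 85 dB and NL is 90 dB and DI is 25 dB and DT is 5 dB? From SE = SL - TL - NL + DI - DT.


SE = SL - TL - NL + DI - DT = 183 - 85 - 90 + 25 - 5 = 28

28 dB


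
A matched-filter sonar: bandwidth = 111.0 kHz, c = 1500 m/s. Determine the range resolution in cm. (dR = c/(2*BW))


dR = c/(2*BW) = 1500 / (2 * 111.0e3) = 0.0068 m = 0.68 cm

0.68 cm


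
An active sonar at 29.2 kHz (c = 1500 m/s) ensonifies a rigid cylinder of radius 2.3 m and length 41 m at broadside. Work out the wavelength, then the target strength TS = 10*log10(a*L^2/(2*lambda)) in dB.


Step 1: lambda = c/f = 1500/29200 = 0.05137 m
Step 2: TS = 10*log10(a*L^2/(2*lambda)) = 10*log10(2.3*41^2/(2*0.05137)) = 45.76

45.76 dB


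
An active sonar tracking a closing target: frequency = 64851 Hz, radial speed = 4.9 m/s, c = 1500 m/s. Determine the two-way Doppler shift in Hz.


fd = 2*f*v/c = 2 * 64851 * 4.9 / 1500 = 423.69

423.69 Hz


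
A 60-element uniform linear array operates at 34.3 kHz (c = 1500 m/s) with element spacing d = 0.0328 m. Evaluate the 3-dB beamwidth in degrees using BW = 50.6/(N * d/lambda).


Step 1: lambda = 1500/34300 = 0.04373 m
Step 2: d/lambda = 0.0328/0.04373 = 0.7501
Step 3: BW = 50.6/(N * d/lambda) = 50.6/(60 * 0.7501) = 1.12

1.12 deg


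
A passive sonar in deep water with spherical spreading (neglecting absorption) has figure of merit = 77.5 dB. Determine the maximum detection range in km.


At max range FOM = TL, so 20*log10(R) = 77.5
R = 10^(77.5/20) = 7498.94 m = 7.5 km

7.5 km


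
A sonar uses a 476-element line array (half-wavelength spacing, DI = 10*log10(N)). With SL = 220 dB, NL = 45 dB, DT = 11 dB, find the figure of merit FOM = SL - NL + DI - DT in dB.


190.78 dB


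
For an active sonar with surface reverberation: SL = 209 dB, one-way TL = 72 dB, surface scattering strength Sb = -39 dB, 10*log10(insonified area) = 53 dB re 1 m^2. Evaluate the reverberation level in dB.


RL = SL - 2*TL + Sb + 10*log10(A) = 209 - 2*72 + (-39) + 53 = 79

79 dB


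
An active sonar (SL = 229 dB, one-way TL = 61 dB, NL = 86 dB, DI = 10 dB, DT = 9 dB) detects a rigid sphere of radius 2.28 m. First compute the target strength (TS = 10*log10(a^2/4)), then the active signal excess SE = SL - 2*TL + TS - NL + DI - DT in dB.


Step 1: TS = 10*log10(2.28^2/4) = 1.14 dB
Step 2: SE = SL - 2*TL + TS - NL + DI - DT = 229 - 2*61 + (1.14) - 86 + 10 - 9 = 23.14

23.14 dB


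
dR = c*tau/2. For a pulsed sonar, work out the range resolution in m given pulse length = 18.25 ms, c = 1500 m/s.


13.6875 m


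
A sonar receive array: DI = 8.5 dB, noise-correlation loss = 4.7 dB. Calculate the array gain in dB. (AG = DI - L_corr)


AG = DI - L_corr = 8.5 - 4.7 = 3.8

3.8 dB


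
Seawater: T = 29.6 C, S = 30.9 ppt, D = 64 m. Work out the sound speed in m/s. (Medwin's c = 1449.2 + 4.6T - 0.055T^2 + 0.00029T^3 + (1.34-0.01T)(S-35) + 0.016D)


c = 1449.2 + 4.6*29.6 - 0.055*29.6^2 + 0.00029*29.6^3 + (1.34 - 0.01*29.6)*(30.9 - 35) + 0.016*64 = 1541.44

1541.44 m/s


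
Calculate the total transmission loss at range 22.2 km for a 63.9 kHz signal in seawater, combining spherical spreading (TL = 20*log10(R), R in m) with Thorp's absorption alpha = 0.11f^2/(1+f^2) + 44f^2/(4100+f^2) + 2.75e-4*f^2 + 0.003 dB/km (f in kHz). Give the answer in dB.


Step 1 (Thorp): alpha = 0.11*4083.21/(1+4083.21) + 44*4083.21/(4100+4083.21) + 2.75e-4*4083.21 + 0.003 = 23.1907 dB/km
Step 2: TL_spread = 20*log10(22200) = 86.93 dB
Step 3: TL_abs = alpha*R = 23.1907 * 22.2 = 514.83 dB
Step 4: TL_total = 86.93 + 514.83 = 601.76

601.76 dB
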